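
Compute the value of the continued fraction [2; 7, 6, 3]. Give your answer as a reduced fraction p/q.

291/136

Compute successive convergents:
a_0 = 2: 2/1
a_1 = 7: 15/7
a_2 = 6: 92/43
a_3 = 3: 291/136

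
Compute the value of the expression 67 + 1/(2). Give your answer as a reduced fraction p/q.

Starting at the tail and folding back:
Start with 2.
67 + 1/(2/1) = 67 + 1/2 = 135/2

135/2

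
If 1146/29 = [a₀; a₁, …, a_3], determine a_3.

1146 ÷ 29 → quotient 39, remainder 15
29 ÷ 15 → quotient 1, remainder 14
15 ÷ 14 → quotient 1, remainder 1
14 ÷ 1 → quotient 14, remainder 0

14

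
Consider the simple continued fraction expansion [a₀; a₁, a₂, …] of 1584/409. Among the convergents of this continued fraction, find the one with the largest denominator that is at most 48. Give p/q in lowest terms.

31/8

a_0 = 3: 3/1  (≤ bound)
a_1 = 1: 4/1  (≤ bound)
a_2 = 6: 27/7  (≤ bound)
a_3 = 1: 31/8  (≤ bound)
a_4 = 6: 213/55  (> 48, stop)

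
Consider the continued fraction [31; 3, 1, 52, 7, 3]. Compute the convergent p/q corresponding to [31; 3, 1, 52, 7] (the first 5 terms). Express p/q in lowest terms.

Work from the innermost term outward:
Start with 7.
52 + 1/(7/1) = 52 + 1/7 = 365/7
1 + 1/(365/7) = 1 + 7/365 = 372/365
3 + 1/(372/365) = 3 + 365/372 = 1481/372
31 + 1/(1481/372) = 31 + 372/1481 = 46283/1481

46283/1481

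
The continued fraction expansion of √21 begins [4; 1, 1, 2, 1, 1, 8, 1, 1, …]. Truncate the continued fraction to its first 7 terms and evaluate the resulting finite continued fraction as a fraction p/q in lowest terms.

Start with 8.
1 + 1/(8/1) = 1 + 1/8 = 9/8
1 + 1/(9/8) = 1 + 8/9 = 17/9
2 + 1/(17/9) = 2 + 9/17 = 43/17
1 + 1/(43/17) = 1 + 17/43 = 60/43
1 + 1/(60/43) = 1 + 43/60 = 103/60
4 + 1/(103/60) = 4 + 60/103 = 472/103

472/103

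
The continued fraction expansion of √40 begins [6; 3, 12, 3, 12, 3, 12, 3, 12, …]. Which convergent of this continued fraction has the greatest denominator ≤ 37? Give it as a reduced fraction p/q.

List convergents until the denominator exceeds the bound:
a_0 = 6: 6/1  (≤ bound)
a_1 = 3: 19/3  (≤ bound)
a_2 = 12: 234/37  (≤ bound)
a_3 = 3: 721/114  (> 37, stop)

234/37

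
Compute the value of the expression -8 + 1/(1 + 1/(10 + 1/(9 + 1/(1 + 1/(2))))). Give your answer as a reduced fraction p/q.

Start with 2.
1 + 1/(2/1) = 1 + 1/2 = 3/2
9 + 1/(3/2) = 9 + 2/3 = 29/3
10 + 1/(29/3) = 10 + 3/29 = 293/29
1 + 1/(293/29) = 1 + 29/293 = 322/293
-8 + 1/(322/293) = -8 + 293/322 = -2283/322

-2283/322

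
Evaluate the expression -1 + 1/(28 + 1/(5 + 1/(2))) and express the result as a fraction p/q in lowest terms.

-299/310

Start with 2.
5 + 1/(2/1) = 5 + 1/2 = 11/2
28 + 1/(11/2) = 28 + 2/11 = 310/11
-1 + 1/(310/11) = -1 + 11/310 = -299/310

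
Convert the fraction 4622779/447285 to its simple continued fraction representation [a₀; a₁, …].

[10; 2, 1, 58, 1, 12, 10, 19]

⌊4622779/447285⌋ = 10, remainder 149929
⌊447285/149929⌋ = 2, remainder 147427
⌊149929/147427⌋ = 1, remainder 2502
⌊147427/2502⌋ = 58, remainder 2311
⌊2502/2311⌋ = 1, remainder 191
⌊2311/191⌋ = 12, remainder 19
⌊191/19⌋ = 10, remainder 1
⌊19/1⌋ = 19, remainder 0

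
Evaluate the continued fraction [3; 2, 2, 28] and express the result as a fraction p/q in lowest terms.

483/142

Work from the innermost term outward:
Start with 28.
2 + 1/(28/1) = 2 + 1/28 = 57/28
2 + 1/(57/28) = 2 + 28/57 = 142/57
3 + 1/(142/57) = 3 + 57/142 = 483/142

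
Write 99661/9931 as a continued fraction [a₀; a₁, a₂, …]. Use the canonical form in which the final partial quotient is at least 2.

99661 ÷ 9931 → quotient 10, remainder 351
9931 ÷ 351 → quotient 28, remainder 103
351 ÷ 103 → quotient 3, remainder 42
103 ÷ 42 → quotient 2, remainder 19
42 ÷ 19 → quotient 2, remainder 4
19 ÷ 4 → quotient 4, remainder 3
4 ÷ 3 → quotient 1, remainder 1
3 ÷ 1 → quotient 3, remainder 0

[10; 28, 3, 2, 2, 4, 1, 3]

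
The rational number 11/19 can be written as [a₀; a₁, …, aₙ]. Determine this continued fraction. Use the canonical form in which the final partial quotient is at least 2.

Run the Euclidean algorithm, recording each quotient:
11 = 0·19 + 11, so a_0 = 0
19 = 1·11 + 8, so a_1 = 1
11 = 1·8 + 3, so a_2 = 1
8 = 2·3 + 2, so a_3 = 2
3 = 1·2 + 1, so a_4 = 1
2 = 2·1 + 0, so a_5 = 2

[0; 1, 1, 2, 1, 2]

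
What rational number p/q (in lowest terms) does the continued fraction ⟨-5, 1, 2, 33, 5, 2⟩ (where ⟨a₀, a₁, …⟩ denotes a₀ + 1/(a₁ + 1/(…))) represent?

Build up convergents one term at a time:
a_0 = -5: -5/1
a_1 = 1: -4/1
a_2 = 2: -13/3
a_3 = 33: -433/100
a_4 = 5: -2178/503
a_5 = 2: -4789/1106

-4789/1106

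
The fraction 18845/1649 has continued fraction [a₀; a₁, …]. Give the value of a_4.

46

Apply division with remainder until the remainder is 0:
18845 ÷ 1649 → quotient 11, remainder 706
1649 ÷ 706 → quotient 2, remainder 237
706 ÷ 237 → quotient 2, remainder 232
237 ÷ 232 → quotient 1, remainder 5
232 ÷ 5 → quotient 46, remainder 2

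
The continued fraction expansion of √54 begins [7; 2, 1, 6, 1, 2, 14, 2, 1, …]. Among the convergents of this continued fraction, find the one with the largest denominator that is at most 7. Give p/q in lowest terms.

List convergents until the denominator exceeds the bound:
a_0 = 7: 7/1  (≤ bound)
a_1 = 2: 15/2  (≤ bound)
a_2 = 1: 22/3  (≤ bound)
a_3 = 6: 147/20  (> 7, stop)

22/3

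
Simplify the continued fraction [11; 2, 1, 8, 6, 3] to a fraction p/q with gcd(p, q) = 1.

Start with 3.
6 + 1/(3/1) = 6 + 1/3 = 19/3
8 + 1/(19/3) = 8 + 3/19 = 155/19
1 + 1/(155/19) = 1 + 19/155 = 174/155
2 + 1/(174/155) = 2 + 155/174 = 503/174
11 + 1/(503/174) = 11 + 174/503 = 5707/503

5707/503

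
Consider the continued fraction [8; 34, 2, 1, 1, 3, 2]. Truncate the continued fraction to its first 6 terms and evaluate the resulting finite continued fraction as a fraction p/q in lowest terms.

4970/619

a_0 = 8: 8/1
a_1 = 34: 273/34
a_2 = 2: 554/69
a_3 = 1: 827/103
a_4 = 1: 1381/172
a_5 = 3: 4970/619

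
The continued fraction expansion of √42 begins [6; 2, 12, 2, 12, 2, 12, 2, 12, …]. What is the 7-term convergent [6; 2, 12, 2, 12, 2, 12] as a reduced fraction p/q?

Work from the innermost term outward:
Start with 12.
2 + 1/(12/1) = 2 + 1/12 = 25/12
12 + 1/(25/12) = 12 + 12/25 = 312/25
2 + 1/(312/25) = 2 + 25/312 = 649/312
12 + 1/(649/312) = 12 + 312/649 = 8100/649
2 + 1/(8100/649) = 2 + 649/8100 = 16849/8100
6 + 1/(16849/8100) = 6 + 8100/16849 = 109194/16849

109194/16849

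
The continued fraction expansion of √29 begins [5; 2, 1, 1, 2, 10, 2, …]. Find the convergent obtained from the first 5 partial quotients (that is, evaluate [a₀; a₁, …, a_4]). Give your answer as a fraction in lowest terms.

a_0 = 5: 5/1
a_1 = 2: 11/2
a_2 = 1: 16/3
a_3 = 1: 27/5
a_4 = 2: 70/13

70/13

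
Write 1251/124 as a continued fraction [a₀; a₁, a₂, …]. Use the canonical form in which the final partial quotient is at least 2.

[10; 11, 3, 1, 2]

1251 = 10·124 + 11, so a_0 = 10
124 = 11·11 + 3, so a_1 = 11
11 = 3·3 + 2, so a_2 = 3
3 = 1·2 + 1, so a_3 = 1
2 = 2·1 + 0, so a_4 = 2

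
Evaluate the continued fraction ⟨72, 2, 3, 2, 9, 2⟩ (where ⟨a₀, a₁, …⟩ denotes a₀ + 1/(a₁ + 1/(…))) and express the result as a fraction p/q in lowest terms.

Work from the innermost term outward:
Start with 2.
9 + 1/(2/1) = 9 + 1/2 = 19/2
2 + 1/(19/2) = 2 + 2/19 = 40/19
3 + 1/(40/19) = 3 + 19/40 = 139/40
2 + 1/(139/40) = 2 + 40/139 = 318/139
72 + 1/(318/139) = 72 + 139/318 = 23035/318

23035/318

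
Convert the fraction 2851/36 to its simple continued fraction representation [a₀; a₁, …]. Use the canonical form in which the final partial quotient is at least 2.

[79; 5, 7]

2851 ÷ 36 → quotient 79, remainder 7
36 ÷ 7 → quotient 5, remainder 1
7 ÷ 1 → quotient 7, remainder 0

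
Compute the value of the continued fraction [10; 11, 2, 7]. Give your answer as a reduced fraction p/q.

1735/172

Use the convergent recurrence hₖ = aₖ·hₖ₋₁ + hₖ₋₂ (and likewise for the denominators kₖ):
a_0 = 10: 10/1
a_1 = 11: 111/11
a_2 = 2: 232/23
a_3 = 7: 1735/172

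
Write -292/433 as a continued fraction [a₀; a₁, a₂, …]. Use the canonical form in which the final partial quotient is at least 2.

[-1; 3, 14, 10]

-292 = -1·433 + 141, so a_0 = -1
433 = 3·141 + 10, so a_1 = 3
141 = 14·10 + 1, so a_2 = 14
10 = 10·1 + 0, so a_3 = 10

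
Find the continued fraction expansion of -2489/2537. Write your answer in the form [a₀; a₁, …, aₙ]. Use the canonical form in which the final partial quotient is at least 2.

[-1; 52, 1, 5, 1, 6]

⌊-2489/2537⌋ = -1, remainder 48
⌊2537/48⌋ = 52, remainder 41
⌊48/41⌋ = 1, remainder 7
⌊41/7⌋ = 5, remainder 6
⌊7/6⌋ = 1, remainder 1
⌊6/1⌋ = 6, remainder 0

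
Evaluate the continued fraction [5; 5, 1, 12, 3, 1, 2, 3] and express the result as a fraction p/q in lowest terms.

15036/2909

Start with 3.
2 + 1/(3/1) = 2 + 1/3 = 7/3
1 + 1/(7/3) = 1 + 3/7 = 10/7
3 + 1/(10/7) = 3 + 7/10 = 37/10
12 + 1/(37/10) = 12 + 10/37 = 454/37
1 + 1/(454/37) = 1 + 37/454 = 491/454
5 + 1/(491/454) = 5 + 454/491 = 2909/491
5 + 1/(2909/491) = 5 + 491/2909 = 15036/2909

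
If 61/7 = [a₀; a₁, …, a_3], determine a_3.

Repeatedly divide and take the remainder:
61 = 8·7 + 5, so a_0 = 8
7 = 1·5 + 2, so a_1 = 1
5 = 2·2 + 1, so a_2 = 2
2 = 2·1 + 0, so a_3 = 2

2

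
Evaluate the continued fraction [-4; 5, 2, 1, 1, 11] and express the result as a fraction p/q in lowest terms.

Start with 11.
1 + 1/(11/1) = 1 + 1/11 = 12/11
1 + 1/(12/11) = 1 + 11/12 = 23/12
2 + 1/(23/12) = 2 + 12/23 = 58/23
5 + 1/(58/23) = 5 + 23/58 = 313/58
-4 + 1/(313/58) = -4 + 58/313 = -1194/313

-1194/313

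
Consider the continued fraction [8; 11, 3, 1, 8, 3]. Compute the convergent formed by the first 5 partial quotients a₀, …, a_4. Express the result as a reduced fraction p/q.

Build up convergents one term at a time:
a_0 = 8: 8/1
a_1 = 11: 89/11
a_2 = 3: 275/34
a_3 = 1: 364/45
a_4 = 8: 3187/394

3187/394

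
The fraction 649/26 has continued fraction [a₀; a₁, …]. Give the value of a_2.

649 ÷ 26 → quotient 24, remainder 25
26 ÷ 25 → quotient 1, remainder 1
25 ÷ 1 → quotient 25, remainder 0

25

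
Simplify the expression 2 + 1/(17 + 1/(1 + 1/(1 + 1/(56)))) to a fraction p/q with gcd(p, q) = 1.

Use the convergent recurrence hₖ = aₖ·hₖ₋₁ + hₖ₋₂ (and likewise for the denominators kₖ):
a_0 = 2: 2/1
a_1 = 17: 35/17
a_2 = 1: 37/18
a_3 = 1: 72/35
a_4 = 56: 4069/1978

4069/1978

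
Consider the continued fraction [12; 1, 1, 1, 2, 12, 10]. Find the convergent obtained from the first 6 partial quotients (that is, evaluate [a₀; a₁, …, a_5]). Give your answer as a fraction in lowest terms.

Start with 12.
2 + 1/(12/1) = 2 + 1/12 = 25/12
1 + 1/(25/12) = 1 + 12/25 = 37/25
1 + 1/(37/25) = 1 + 25/37 = 62/37
1 + 1/(62/37) = 1 + 37/62 = 99/62
12 + 1/(99/62) = 12 + 62/99 = 1250/99

1250/99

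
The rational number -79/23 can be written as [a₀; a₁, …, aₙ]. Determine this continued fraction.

[-4; 1, 1, 3, 3]

Apply division with remainder until the remainder is 0:
-79 ÷ 23 → quotient -4, remainder 13
23 ÷ 13 → quotient 1, remainder 10
13 ÷ 10 → quotient 1, remainder 3
10 ÷ 3 → quotient 3, remainder 1
3 ÷ 1 → quotient 3, remainder 0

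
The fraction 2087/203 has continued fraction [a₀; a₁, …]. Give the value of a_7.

⌊2087/203⌋ = 10, remainder 57
⌊203/57⌋ = 3, remainder 32
⌊57/32⌋ = 1, remainder 25
⌊32/25⌋ = 1, remainder 7
⌊25/7⌋ = 3, remainder 4
⌊7/4⌋ = 1, remainder 3
⌊4/3⌋ = 1, remainder 1
⌊3/1⌋ = 3, remainder 0

3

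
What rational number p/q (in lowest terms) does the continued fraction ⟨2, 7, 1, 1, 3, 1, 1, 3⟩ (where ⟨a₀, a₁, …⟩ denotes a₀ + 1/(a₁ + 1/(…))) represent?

919/431

Compute successive convergents:
a_0 = 2: 2/1
a_1 = 7: 15/7
a_2 = 1: 17/8
a_3 = 1: 32/15
a_4 = 3: 113/53
a_5 = 1: 145/68
a_6 = 1: 258/121
a_7 = 3: 919/431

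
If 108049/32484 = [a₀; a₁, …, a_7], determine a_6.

9

Apply division with remainder until the remainder is 0:
108049 ÷ 32484 → quotient 3, remainder 10597
32484 ÷ 10597 → quotient 3, remainder 693
10597 ÷ 693 → quotient 15, remainder 202
693 ÷ 202 → quotient 3, remainder 87
202 ÷ 87 → quotient 2, remainder 28
87 ÷ 28 → quotient 3, remainder 3
28 ÷ 3 → quotient 9, remainder 1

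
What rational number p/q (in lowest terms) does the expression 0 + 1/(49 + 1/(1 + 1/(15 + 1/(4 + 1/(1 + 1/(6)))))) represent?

Work from the innermost term outward:
Start with 6.
1 + 1/(6/1) = 1 + 1/6 = 7/6
4 + 1/(7/6) = 4 + 6/7 = 34/7
15 + 1/(34/7) = 15 + 7/34 = 517/34
1 + 1/(517/34) = 1 + 34/517 = 551/517
49 + 1/(551/517) = 49 + 517/551 = 27516/551
0 + 1/(27516/551) = 0 + 551/27516 = 551/27516

551/27516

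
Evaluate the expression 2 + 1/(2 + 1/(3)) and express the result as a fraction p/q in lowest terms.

Work from the innermost term outward:
Start with 3.
2 + 1/(3/1) = 2 + 1/3 = 7/3
2 + 1/(7/3) = 2 + 3/7 = 17/7

17/7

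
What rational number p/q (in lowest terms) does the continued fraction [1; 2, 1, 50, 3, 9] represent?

Start with 9.
3 + 1/(9/1) = 3 + 1/9 = 28/9
50 + 1/(28/9) = 50 + 9/28 = 1409/28
1 + 1/(1409/28) = 1 + 28/1409 = 1437/1409
2 + 1/(1437/1409) = 2 + 1409/1437 = 4283/1437
1 + 1/(4283/1437) = 1 + 1437/4283 = 5720/4283

5720/4283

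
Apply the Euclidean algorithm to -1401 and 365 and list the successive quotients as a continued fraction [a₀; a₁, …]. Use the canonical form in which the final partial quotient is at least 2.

-1401 ÷ 365 → quotient -4, remainder 59
365 ÷ 59 → quotient 6, remainder 11
59 ÷ 11 → quotient 5, remainder 4
11 ÷ 4 → quotient 2, remainder 3
4 ÷ 3 → quotient 1, remainder 1
3 ÷ 1 → quotient 3, remainder 0

[-4; 6, 5, 2, 1, 3]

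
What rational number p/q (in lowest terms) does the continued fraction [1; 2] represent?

Start with 2.
1 + 1/(2/1) = 1 + 1/2 = 3/2

3/2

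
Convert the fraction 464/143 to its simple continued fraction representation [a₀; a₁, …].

464 ÷ 143 → quotient 3, remainder 35
143 ÷ 35 → quotient 4, remainder 3
35 ÷ 3 → quotient 11, remainder 2
3 ÷ 2 → quotient 1, remainder 1
2 ÷ 1 → quotient 2, remainder 0

[3; 4, 11, 1, 2]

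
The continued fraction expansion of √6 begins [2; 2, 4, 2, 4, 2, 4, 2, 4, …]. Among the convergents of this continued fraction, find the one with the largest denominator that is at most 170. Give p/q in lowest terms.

a_0 = 2: 2/1  (≤ bound)
a_1 = 2: 5/2  (≤ bound)
a_2 = 4: 22/9  (≤ bound)
a_3 = 2: 49/20  (≤ bound)
a_4 = 4: 218/89  (≤ bound)
a_5 = 2: 485/198  (> 170, stop)

218/89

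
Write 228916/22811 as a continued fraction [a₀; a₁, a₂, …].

228916 ÷ 22811 → quotient 10, remainder 806
22811 ÷ 806 → quotient 28, remainder 243
806 ÷ 243 → quotient 3, remainder 77
243 ÷ 77 → quotient 3, remainder 12
77 ÷ 12 → quotient 6, remainder 5
12 ÷ 5 → quotient 2, remainder 2
5 ÷ 2 → quotient 2, remainder 1
2 ÷ 1 → quotient 2, remainder 0

[10; 28, 3, 3, 6, 2, 2, 2]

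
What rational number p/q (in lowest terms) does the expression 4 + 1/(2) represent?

9/2

Use the convergent recurrence hₖ = aₖ·hₖ₋₁ + hₖ₋₂ (and likewise for the denominators kₖ):
a_0 = 4: 4/1
a_1 = 2: 9/2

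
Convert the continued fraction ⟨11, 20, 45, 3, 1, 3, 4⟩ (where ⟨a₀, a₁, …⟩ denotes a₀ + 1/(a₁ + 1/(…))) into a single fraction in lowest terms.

Start with 4.
3 + 1/(4/1) = 3 + 1/4 = 13/4
1 + 1/(13/4) = 1 + 4/13 = 17/13
3 + 1/(17/13) = 3 + 13/17 = 64/17
45 + 1/(64/17) = 45 + 17/64 = 2897/64
20 + 1/(2897/64) = 20 + 64/2897 = 58004/2897
11 + 1/(58004/2897) = 11 + 2897/58004 = 640941/58004

640941/58004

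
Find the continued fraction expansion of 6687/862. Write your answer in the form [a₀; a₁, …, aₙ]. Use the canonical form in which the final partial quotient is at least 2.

[7; 1, 3, 8, 26]

6687 = 7·862 + 653, so a_0 = 7
862 = 1·653 + 209, so a_1 = 1
653 = 3·209 + 26, so a_2 = 3
209 = 8·26 + 1, so a_3 = 8
26 = 26·1 + 0, so a_4 = 26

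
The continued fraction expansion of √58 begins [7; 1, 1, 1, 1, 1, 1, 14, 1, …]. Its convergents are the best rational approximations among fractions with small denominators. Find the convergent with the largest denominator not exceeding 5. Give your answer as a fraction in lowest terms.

a_0 = 7: 7/1  (≤ bound)
a_1 = 1: 8/1  (≤ bound)
a_2 = 1: 15/2  (≤ bound)
a_3 = 1: 23/3  (≤ bound)
a_4 = 1: 38/5  (≤ bound)
a_5 = 1: 61/8  (> 5, stop)

38/5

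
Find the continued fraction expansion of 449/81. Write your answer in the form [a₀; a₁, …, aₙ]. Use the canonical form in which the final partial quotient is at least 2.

Repeatedly divide and take the remainder:
⌊449/81⌋ = 5, remainder 44
⌊81/44⌋ = 1, remainder 37
⌊44/37⌋ = 1, remainder 7
⌊37/7⌋ = 5, remainder 2
⌊7/2⌋ = 3, remainder 1
⌊2/1⌋ = 2, remainder 0

[5; 1, 1, 5, 3, 2]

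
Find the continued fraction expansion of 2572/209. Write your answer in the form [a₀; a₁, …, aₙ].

[12; 3, 3, 1, 3, 4]

⌊2572/209⌋ = 12, remainder 64
⌊209/64⌋ = 3, remainder 17
⌊64/17⌋ = 3, remainder 13
⌊17/13⌋ = 1, remainder 4
⌊13/4⌋ = 3, remainder 1
⌊4/1⌋ = 4, remainder 0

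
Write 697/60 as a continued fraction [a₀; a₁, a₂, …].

Repeatedly divide and take the remainder:
⌊697/60⌋ = 11, remainder 37
⌊60/37⌋ = 1, remainder 23
⌊37/23⌋ = 1, remainder 14
⌊23/14⌋ = 1, remainder 9
⌊14/9⌋ = 1, remainder 5
⌊9/5⌋ = 1, remainder 4
⌊5/4⌋ = 1, remainder 1
⌊4/1⌋ = 4, remainder 0

[11; 1, 1, 1, 1, 1, 1, 4]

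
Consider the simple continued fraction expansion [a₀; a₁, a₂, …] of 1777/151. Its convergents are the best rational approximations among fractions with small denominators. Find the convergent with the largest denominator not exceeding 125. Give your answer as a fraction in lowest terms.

a_0 = 11: 11/1  (≤ bound)
a_1 = 1: 12/1  (≤ bound)
a_2 = 3: 47/4  (≤ bound)
a_3 = 3: 153/13  (≤ bound)
a_4 = 5: 812/69  (≤ bound)
a_5 = 2: 1777/151  (> 125, stop)

812/69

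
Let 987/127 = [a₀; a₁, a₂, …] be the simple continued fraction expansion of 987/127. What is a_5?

987 ÷ 127 → quotient 7, remainder 98
127 ÷ 98 → quotient 1, remainder 29
98 ÷ 29 → quotient 3, remainder 11
29 ÷ 11 → quotient 2, remainder 7
11 ÷ 7 → quotient 1, remainder 4
7 ÷ 4 → quotient 1, remainder 3

1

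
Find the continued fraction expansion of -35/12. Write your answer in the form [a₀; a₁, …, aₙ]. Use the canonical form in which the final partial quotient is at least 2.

Apply division with remainder until the remainder is 0:
-35 ÷ 12 → quotient -3, remainder 1
12 ÷ 1 → quotient 12, remainder 0

[-3; 12]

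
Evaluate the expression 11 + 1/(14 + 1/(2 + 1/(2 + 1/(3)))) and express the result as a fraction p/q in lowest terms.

a_0 = 11: 11/1
a_1 = 14: 155/14
a_2 = 2: 321/29
a_3 = 2: 797/72
a_4 = 3: 2712/245

2712/245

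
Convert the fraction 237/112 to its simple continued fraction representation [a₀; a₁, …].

Run the Euclidean algorithm, recording each quotient:
⌊237/112⌋ = 2, remainder 13
⌊112/13⌋ = 8, remainder 8
⌊13/8⌋ = 1, remainder 5
⌊8/5⌋ = 1, remainder 3
⌊5/3⌋ = 1, remainder 2
⌊3/2⌋ = 1, remainder 1
⌊2/1⌋ = 2, remainder 0

[2; 8, 1, 1, 1, 1, 2]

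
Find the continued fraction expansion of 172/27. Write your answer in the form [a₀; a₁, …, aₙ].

172 = 6·27 + 10, so a_0 = 6
27 = 2·10 + 7, so a_1 = 2
10 = 1·7 + 3, so a_2 = 1
7 = 2·3 + 1, so a_3 = 2
3 = 3·1 + 0, so a_4 = 3

[6; 2, 1, 2, 3]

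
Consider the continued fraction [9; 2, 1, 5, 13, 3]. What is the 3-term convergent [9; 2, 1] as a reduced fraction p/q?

28/3

Start with 1.
2 + 1/(1/1) = 2 + 1/1 = 3/1
9 + 1/(3/1) = 9 + 1/3 = 28/3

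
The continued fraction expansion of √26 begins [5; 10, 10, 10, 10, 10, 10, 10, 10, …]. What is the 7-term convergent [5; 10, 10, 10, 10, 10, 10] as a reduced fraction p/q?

5357035/1050601

Start with 10.
10 + 1/(10/1) = 10 + 1/10 = 101/10
10 + 1/(101/10) = 10 + 10/101 = 1020/101
10 + 1/(1020/101) = 10 + 101/1020 = 10301/1020
10 + 1/(10301/1020) = 10 + 1020/10301 = 104030/10301
10 + 1/(104030/10301) = 10 + 10301/104030 = 1050601/104030
5 + 1/(1050601/104030) = 5 + 104030/1050601 = 5357035/1050601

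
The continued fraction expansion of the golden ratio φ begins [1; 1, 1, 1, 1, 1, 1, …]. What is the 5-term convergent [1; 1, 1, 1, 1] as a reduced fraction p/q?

8/5

Start with 1.
1 + 1/(1/1) = 1 + 1/1 = 2/1
1 + 1/(2/1) = 1 + 1/2 = 3/2
1 + 1/(3/2) = 1 + 2/3 = 5/3
1 + 1/(5/3) = 1 + 3/5 = 8/5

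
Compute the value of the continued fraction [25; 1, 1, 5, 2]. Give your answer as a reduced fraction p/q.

Starting at the tail and folding back:
Start with 2.
5 + 1/(2/1) = 5 + 1/2 = 11/2
1 + 1/(11/2) = 1 + 2/11 = 13/11
1 + 1/(13/11) = 1 + 11/13 = 24/13
25 + 1/(24/13) = 25 + 13/24 = 613/24

613/24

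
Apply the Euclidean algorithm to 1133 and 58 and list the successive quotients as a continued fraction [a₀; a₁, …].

1133 ÷ 58 → quotient 19, remainder 31
58 ÷ 31 → quotient 1, remainder 27
31 ÷ 27 → quotient 1, remainder 4
27 ÷ 4 → quotient 6, remainder 3
4 ÷ 3 → quotient 1, remainder 1
3 ÷ 1 → quotient 3, remainder 0

[19; 1, 1, 6, 1, 3]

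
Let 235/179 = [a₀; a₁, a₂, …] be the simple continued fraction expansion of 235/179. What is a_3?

Run the Euclidean algorithm, recording each quotient:
235 = 1·179 + 56, so a_0 = 1
179 = 3·56 + 11, so a_1 = 3
56 = 5·11 + 1, so a_2 = 5
11 = 11·1 + 0, so a_3 = 11

11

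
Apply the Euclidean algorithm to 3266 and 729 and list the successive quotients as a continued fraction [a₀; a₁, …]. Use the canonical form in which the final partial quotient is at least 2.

3266 = 4·729 + 350, so a_0 = 4
729 = 2·350 + 29, so a_1 = 2
350 = 12·29 + 2, so a_2 = 12
29 = 14·2 + 1, so a_3 = 14
2 = 2·1 + 0, so a_4 = 2

[4; 2, 12, 14, 2]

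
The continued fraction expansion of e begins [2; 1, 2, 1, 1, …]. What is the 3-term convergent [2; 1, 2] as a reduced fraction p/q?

Build up convergents one term at a time:
a_0 = 2: 2/1
a_1 = 1: 3/1
a_2 = 2: 8/3

8/3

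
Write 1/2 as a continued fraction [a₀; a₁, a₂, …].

⌊1/2⌋ = 0, remainder 1
⌊2/1⌋ = 2, remainder 0

[0; 2]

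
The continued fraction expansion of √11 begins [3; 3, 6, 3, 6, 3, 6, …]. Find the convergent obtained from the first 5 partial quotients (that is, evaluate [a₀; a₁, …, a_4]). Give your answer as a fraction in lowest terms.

1257/379

a_0 = 3: 3/1
a_1 = 3: 10/3
a_2 = 6: 63/19
a_3 = 3: 199/60
a_4 = 6: 1257/379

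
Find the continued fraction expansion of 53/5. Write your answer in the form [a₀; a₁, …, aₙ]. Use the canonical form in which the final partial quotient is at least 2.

[10; 1, 1, 2]

53 = 10·5 + 3, so a_0 = 10
5 = 1·3 + 2, so a_1 = 1
3 = 1·2 + 1, so a_2 = 1
2 = 2·1 + 0, so a_3 = 2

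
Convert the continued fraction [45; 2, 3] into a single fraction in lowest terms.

318/7

Compute successive convergents:
a_0 = 45: 45/1
a_1 = 2: 91/2
a_2 = 3: 318/7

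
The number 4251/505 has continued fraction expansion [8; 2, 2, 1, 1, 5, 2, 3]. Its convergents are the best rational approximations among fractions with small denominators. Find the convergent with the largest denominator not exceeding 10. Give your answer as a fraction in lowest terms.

List convergents until the denominator exceeds the bound:
a_0 = 8: 8/1  (≤ bound)
a_1 = 2: 17/2  (≤ bound)
a_2 = 2: 42/5  (≤ bound)
a_3 = 1: 59/7  (≤ bound)
a_4 = 1: 101/12  (> 10, stop)

59/7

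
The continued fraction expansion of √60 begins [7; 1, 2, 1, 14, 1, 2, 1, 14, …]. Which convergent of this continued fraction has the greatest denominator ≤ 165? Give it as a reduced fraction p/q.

488/63

a_0 = 7: 7/1  (≤ bound)
a_1 = 1: 8/1  (≤ bound)
a_2 = 2: 23/3  (≤ bound)
a_3 = 1: 31/4  (≤ bound)
a_4 = 14: 457/59  (≤ bound)
a_5 = 1: 488/63  (≤ bound)
a_6 = 2: 1433/185  (> 165, stop)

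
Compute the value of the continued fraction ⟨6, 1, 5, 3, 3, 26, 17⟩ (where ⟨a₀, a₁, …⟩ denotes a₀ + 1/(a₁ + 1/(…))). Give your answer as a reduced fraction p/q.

a_0 = 6: 6/1
a_1 = 1: 7/1
a_2 = 5: 41/6
a_3 = 3: 130/19
a_4 = 3: 431/63
a_5 = 26: 11336/1657
a_6 = 17: 193143/28232

193143/28232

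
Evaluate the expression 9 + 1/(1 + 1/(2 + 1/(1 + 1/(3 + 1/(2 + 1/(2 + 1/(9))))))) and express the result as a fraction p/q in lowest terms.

Work from the innermost term outward:
Start with 9.
2 + 1/(9/1) = 2 + 1/9 = 19/9
2 + 1/(19/9) = 2 + 9/19 = 47/19
3 + 1/(47/19) = 3 + 19/47 = 160/47
1 + 1/(160/47) = 1 + 47/160 = 207/160
2 + 1/(207/160) = 2 + 160/207 = 574/207
1 + 1/(574/207) = 1 + 207/574 = 781/574
9 + 1/(781/574) = 9 + 574/781 = 7603/781

7603/781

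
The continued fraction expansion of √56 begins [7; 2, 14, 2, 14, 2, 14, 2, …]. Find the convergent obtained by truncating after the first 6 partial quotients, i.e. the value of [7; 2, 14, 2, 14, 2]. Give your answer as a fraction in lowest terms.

Work from the innermost term outward:
Start with 2.
14 + 1/(2/1) = 14 + 1/2 = 29/2
2 + 1/(29/2) = 2 + 2/29 = 60/29
14 + 1/(60/29) = 14 + 29/60 = 869/60
2 + 1/(869/60) = 2 + 60/869 = 1798/869
7 + 1/(1798/869) = 7 + 869/1798 = 13455/1798

13455/1798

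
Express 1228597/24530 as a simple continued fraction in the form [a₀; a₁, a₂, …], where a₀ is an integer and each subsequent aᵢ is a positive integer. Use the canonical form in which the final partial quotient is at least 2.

1228597 ÷ 24530 → quotient 50, remainder 2097
24530 ÷ 2097 → quotient 11, remainder 1463
2097 ÷ 1463 → quotient 1, remainder 634
1463 ÷ 634 → quotient 2, remainder 195
634 ÷ 195 → quotient 3, remainder 49
195 ÷ 49 → quotient 3, remainder 48
49 ÷ 48 → quotient 1, remainder 1
48 ÷ 1 → quotient 48, remainder 0

[50; 11, 1, 2, 3, 3, 1, 48]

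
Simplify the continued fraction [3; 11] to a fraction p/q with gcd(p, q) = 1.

34/11

a_0 = 3: 3/1
a_1 = 11: 34/11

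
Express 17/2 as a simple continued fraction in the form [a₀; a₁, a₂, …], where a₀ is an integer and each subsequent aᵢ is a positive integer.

Run the Euclidean algorithm, recording each quotient:
17 ÷ 2 → quotient 8, remainder 1
2 ÷ 1 → quotient 2, remainder 0

[8; 2]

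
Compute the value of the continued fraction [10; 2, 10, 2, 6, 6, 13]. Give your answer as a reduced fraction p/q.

a_0 = 10: 10/1
a_1 = 2: 21/2
a_2 = 10: 220/21
a_3 = 2: 461/44
a_4 = 6: 2986/285
a_5 = 6: 18377/1754
a_6 = 13: 241887/23087

241887/23087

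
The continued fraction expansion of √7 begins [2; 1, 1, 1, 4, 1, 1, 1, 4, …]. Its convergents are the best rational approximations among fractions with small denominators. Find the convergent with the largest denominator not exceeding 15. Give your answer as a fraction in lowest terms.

37/14

List convergents until the denominator exceeds the bound:
a_0 = 2: 2/1  (≤ bound)
a_1 = 1: 3/1  (≤ bound)
a_2 = 1: 5/2  (≤ bound)
a_3 = 1: 8/3  (≤ bound)
a_4 = 4: 37/14  (≤ bound)
a_5 = 1: 45/17  (> 15, stop)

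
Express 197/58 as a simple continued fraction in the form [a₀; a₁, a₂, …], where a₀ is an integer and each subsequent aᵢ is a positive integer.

Repeatedly divide and take the remainder:
197 ÷ 58 → quotient 3, remainder 23
58 ÷ 23 → quotient 2, remainder 12
23 ÷ 12 → quotient 1, remainder 11
12 ÷ 11 → quotient 1, remainder 1
11 ÷ 1 → quotient 11, remainder 0

[3; 2, 1, 1, 11]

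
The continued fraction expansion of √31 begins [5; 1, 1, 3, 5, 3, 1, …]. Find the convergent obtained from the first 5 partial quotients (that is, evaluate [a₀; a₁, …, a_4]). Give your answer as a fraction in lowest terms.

a_0 = 5: 5/1
a_1 = 1: 6/1
a_2 = 1: 11/2
a_3 = 3: 39/7
a_4 = 5: 206/37

206/37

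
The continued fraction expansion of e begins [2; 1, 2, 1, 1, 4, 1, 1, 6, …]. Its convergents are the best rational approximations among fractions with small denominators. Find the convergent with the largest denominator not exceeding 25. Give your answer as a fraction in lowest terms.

List convergents until the denominator exceeds the bound:
a_0 = 2: 2/1  (≤ bound)
a_1 = 1: 3/1  (≤ bound)
a_2 = 2: 8/3  (≤ bound)
a_3 = 1: 11/4  (≤ bound)
a_4 = 1: 19/7  (≤ bound)
a_5 = 4: 87/32  (> 25, stop)

19/7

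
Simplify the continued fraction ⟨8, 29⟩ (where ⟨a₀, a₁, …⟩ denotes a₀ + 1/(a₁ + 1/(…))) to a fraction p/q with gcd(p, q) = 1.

233/29

Start with 29.
8 + 1/(29/1) = 8 + 1/29 = 233/29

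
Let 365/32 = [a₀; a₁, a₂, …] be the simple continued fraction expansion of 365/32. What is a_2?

2

Apply division with remainder until the remainder is 0:
365 = 11·32 + 13, so a_0 = 11
32 = 2·13 + 6, so a_1 = 2
13 = 2·6 + 1, so a_2 = 2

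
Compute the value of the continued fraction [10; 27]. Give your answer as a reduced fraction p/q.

271/27

Compute successive convergents:
a_0 = 10: 10/1
a_1 = 27: 271/27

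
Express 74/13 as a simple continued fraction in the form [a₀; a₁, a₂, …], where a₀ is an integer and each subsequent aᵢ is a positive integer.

Run the Euclidean algorithm, recording each quotient:
74 = 5·13 + 9, so a_0 = 5
13 = 1·9 + 4, so a_1 = 1
9 = 2·4 + 1, so a_2 = 2
4 = 4·1 + 0, so a_3 = 4

[5; 1, 2, 4]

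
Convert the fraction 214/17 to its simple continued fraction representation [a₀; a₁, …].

214 ÷ 17 → quotient 12, remainder 10
17 ÷ 10 → quotient 1, remainder 7
10 ÷ 7 → quotient 1, remainder 3
7 ÷ 3 → quotient 2, remainder 1
3 ÷ 1 → quotient 3, remainder 0

[12; 1, 1, 2, 3]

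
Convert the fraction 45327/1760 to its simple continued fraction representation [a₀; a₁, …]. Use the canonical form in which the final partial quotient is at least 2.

[25; 1, 3, 15, 2, 6, 2]

⌊45327/1760⌋ = 25, remainder 1327
⌊1760/1327⌋ = 1, remainder 433
⌊1327/433⌋ = 3, remainder 28
⌊433/28⌋ = 15, remainder 13
⌊28/13⌋ = 2, remainder 2
⌊13/2⌋ = 6, remainder 1
⌊2/1⌋ = 2, remainder 0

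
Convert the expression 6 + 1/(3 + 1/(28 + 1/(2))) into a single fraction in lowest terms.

1095/173

a_0 = 6: 6/1
a_1 = 3: 19/3
a_2 = 28: 538/85
a_3 = 2: 1095/173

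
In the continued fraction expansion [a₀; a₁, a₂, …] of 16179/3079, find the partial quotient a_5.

3

⌊16179/3079⌋ = 5, remainder 784
⌊3079/784⌋ = 3, remainder 727
⌊784/727⌋ = 1, remainder 57
⌊727/57⌋ = 12, remainder 43
⌊57/43⌋ = 1, remainder 14
⌊43/14⌋ = 3, remainder 1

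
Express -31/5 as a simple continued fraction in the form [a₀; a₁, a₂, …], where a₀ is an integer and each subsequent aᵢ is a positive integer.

⌊-31/5⌋ = -7, remainder 4
⌊5/4⌋ = 1, remainder 1
⌊4/1⌋ = 4, remainder 0

[-7; 1, 4]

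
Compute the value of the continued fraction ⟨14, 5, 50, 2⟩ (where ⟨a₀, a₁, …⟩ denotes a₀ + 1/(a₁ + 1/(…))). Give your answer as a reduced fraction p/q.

7199/507

Build up convergents one term at a time:
a_0 = 14: 14/1
a_1 = 5: 71/5
a_2 = 50: 3564/251
a_3 = 2: 7199/507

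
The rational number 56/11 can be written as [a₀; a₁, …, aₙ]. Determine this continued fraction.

[5; 11]

⌊56/11⌋ = 5, remainder 1
⌊11/1⌋ = 11, remainder 0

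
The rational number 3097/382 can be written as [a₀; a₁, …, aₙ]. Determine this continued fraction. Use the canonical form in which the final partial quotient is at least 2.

[8; 9, 3, 6, 2]

3097 ÷ 382 → quotient 8, remainder 41
382 ÷ 41 → quotient 9, remainder 13
41 ÷ 13 → quotient 3, remainder 2
13 ÷ 2 → quotient 6, remainder 1
2 ÷ 1 → quotient 2, remainder 0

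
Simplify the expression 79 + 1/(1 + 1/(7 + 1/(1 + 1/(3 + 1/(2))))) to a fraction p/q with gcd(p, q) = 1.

6311/79

Starting at the tail and folding back:
Start with 2.
3 + 1/(2/1) = 3 + 1/2 = 7/2
1 + 1/(7/2) = 1 + 2/7 = 9/7
7 + 1/(9/7) = 7 + 7/9 = 70/9
1 + 1/(70/9) = 1 + 9/70 = 79/70
79 + 1/(79/70) = 79 + 70/79 = 6311/79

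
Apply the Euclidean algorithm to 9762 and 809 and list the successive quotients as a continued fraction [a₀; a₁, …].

9762 = 12·809 + 54, so a_0 = 12
809 = 14·54 + 53, so a_1 = 14
54 = 1·53 + 1, so a_2 = 1
53 = 53·1 + 0, so a_3 = 53

[12; 14, 1, 53]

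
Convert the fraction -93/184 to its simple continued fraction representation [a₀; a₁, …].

Apply division with remainder until the remainder is 0:
-93 ÷ 184 → quotient -1, remainder 91
184 ÷ 91 → quotient 2, remainder 2
91 ÷ 2 → quotient 45, remainder 1
2 ÷ 1 → quotient 2, remainder 0

[-1; 2, 45, 2]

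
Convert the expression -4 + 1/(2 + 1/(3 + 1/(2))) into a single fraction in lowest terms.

-57/16

Start with 2.
3 + 1/(2/1) = 3 + 1/2 = 7/2
2 + 1/(7/2) = 2 + 2/7 = 16/7
-4 + 1/(16/7) = -4 + 7/16 = -57/16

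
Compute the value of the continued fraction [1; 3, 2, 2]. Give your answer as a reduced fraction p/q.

22/17

a_0 = 1: 1/1
a_1 = 3: 4/3
a_2 = 2: 9/7
a_3 = 2: 22/17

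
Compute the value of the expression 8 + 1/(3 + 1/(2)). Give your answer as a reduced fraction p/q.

58/7

Start with 2.
3 + 1/(2/1) = 3 + 1/2 = 7/2
8 + 1/(7/2) = 8 + 2/7 = 58/7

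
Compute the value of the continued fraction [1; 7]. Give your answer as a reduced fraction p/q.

a_0 = 1: 1/1
a_1 = 7: 8/7

8/7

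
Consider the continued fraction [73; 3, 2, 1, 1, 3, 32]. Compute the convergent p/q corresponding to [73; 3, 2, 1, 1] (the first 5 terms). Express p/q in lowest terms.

1246/17

Start with 1.
1 + 1/(1/1) = 1 + 1/1 = 2/1
2 + 1/(2/1) = 2 + 1/2 = 5/2
3 + 1/(5/2) = 3 + 2/5 = 17/5
73 + 1/(17/5) = 73 + 5/17 = 1246/17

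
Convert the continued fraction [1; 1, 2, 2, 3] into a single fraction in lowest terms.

41/24

Start with 3.
2 + 1/(3/1) = 2 + 1/3 = 7/3
2 + 1/(7/3) = 2 + 3/7 = 17/7
1 + 1/(17/7) = 1 + 7/17 = 24/17
1 + 1/(24/17) = 1 + 17/24 = 41/24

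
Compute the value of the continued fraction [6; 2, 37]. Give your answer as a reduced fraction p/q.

a_0 = 6: 6/1
a_1 = 2: 13/2
a_2 = 37: 487/75

487/75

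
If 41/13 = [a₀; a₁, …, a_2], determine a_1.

Repeatedly divide and take the remainder:
⌊41/13⌋ = 3, remainder 2
⌊13/2⌋ = 6, remainder 1

6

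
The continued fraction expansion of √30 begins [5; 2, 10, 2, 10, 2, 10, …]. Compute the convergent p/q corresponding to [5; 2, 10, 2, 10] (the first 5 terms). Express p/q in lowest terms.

Collapse the nested fraction from the inside out:
Start with 10.
2 + 1/(10/1) = 2 + 1/10 = 21/10
10 + 1/(21/10) = 10 + 10/21 = 220/21
2 + 1/(220/21) = 2 + 21/220 = 461/220
5 + 1/(461/220) = 5 + 220/461 = 2525/461

2525/461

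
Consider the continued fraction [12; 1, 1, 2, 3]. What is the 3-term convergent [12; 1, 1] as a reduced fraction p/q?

25/2

a_0 = 12: 12/1
a_1 = 1: 13/1
a_2 = 1: 25/2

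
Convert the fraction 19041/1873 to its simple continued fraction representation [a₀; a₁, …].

[10; 6, 44, 2, 3]

19041 = 10·1873 + 311, so a_0 = 10
1873 = 6·311 + 7, so a_1 = 6
311 = 44·7 + 3, so a_2 = 44
7 = 2·3 + 1, so a_3 = 2
3 = 3·1 + 0, so a_4 = 3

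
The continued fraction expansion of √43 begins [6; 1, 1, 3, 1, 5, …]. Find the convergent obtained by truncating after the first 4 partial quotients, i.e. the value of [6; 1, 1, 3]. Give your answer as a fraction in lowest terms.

46/7

Start with 3.
1 + 1/(3/1) = 1 + 1/3 = 4/3
1 + 1/(4/3) = 1 + 3/4 = 7/4
6 + 1/(7/4) = 6 + 4/7 = 46/7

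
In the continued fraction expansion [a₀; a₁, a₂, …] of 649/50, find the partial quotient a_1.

649 ÷ 50 → quotient 12, remainder 49
50 ÷ 49 → quotient 1, remainder 1

1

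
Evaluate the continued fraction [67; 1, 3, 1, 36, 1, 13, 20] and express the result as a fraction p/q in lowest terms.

3593954/53009

a_0 = 67: 67/1
a_1 = 1: 68/1
a_2 = 3: 271/4
a_3 = 1: 339/5
a_4 = 36: 12475/184
a_5 = 1: 12814/189
a_6 = 13: 179057/2641
a_7 = 20: 3593954/53009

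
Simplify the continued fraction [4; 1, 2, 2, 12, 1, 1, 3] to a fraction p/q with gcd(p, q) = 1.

Start with 3.
1 + 1/(3/1) = 1 + 1/3 = 4/3
1 + 1/(4/3) = 1 + 3/4 = 7/4
12 + 1/(7/4) = 12 + 4/7 = 88/7
2 + 1/(88/7) = 2 + 7/88 = 183/88
2 + 1/(183/88) = 2 + 88/183 = 454/183
1 + 1/(454/183) = 1 + 183/454 = 637/454
4 + 1/(637/454) = 4 + 454/637 = 3002/637

3002/637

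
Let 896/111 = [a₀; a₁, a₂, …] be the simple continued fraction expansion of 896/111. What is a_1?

⌊896/111⌋ = 8, remainder 8
⌊111/8⌋ = 13, remainder 7

13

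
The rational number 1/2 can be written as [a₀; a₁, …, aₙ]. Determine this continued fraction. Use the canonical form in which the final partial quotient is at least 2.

[0; 2]

1 = 0·2 + 1, so a_0 = 0
2 = 2·1 + 0, so a_1 = 2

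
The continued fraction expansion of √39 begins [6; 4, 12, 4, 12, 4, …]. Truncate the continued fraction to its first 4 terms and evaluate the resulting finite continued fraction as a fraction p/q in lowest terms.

1249/200

Build up convergents one term at a time:
a_0 = 6: 6/1
a_1 = 4: 25/4
a_2 = 12: 306/49
a_3 = 4: 1249/200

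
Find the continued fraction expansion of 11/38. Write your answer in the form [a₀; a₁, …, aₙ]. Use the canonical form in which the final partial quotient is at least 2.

[0; 3, 2, 5]

⌊11/38⌋ = 0, remainder 11
⌊38/11⌋ = 3, remainder 5
⌊11/5⌋ = 2, remainder 1
⌊5/1⌋ = 5, remainder 0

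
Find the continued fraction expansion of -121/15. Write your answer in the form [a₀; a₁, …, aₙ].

[-9; 1, 14]

-121 ÷ 15 → quotient -9, remainder 14
15 ÷ 14 → quotient 1, remainder 1
14 ÷ 1 → quotient 14, remainder 0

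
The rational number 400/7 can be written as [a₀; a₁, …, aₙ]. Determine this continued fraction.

[57; 7]

Run the Euclidean algorithm, recording each quotient:
400 ÷ 7 → quotient 57, remainder 1
7 ÷ 1 → quotient 7, remainder 0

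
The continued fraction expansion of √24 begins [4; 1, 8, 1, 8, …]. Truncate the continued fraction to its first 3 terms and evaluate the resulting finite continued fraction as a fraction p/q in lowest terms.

44/9

Start with 8.
1 + 1/(8/1) = 1 + 1/8 = 9/8
4 + 1/(9/8) = 4 + 8/9 = 44/9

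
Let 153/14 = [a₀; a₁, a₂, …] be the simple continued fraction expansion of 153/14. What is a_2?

13

153 = 10·14 + 13, so a_0 = 10
14 = 1·13 + 1, so a_1 = 1
13 = 13·1 + 0, so a_2 = 13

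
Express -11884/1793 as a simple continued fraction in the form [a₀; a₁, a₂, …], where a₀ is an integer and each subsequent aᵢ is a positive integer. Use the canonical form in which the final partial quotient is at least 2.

-11884 = -7·1793 + 667, so a_0 = -7
1793 = 2·667 + 459, so a_1 = 2
667 = 1·459 + 208, so a_2 = 1
459 = 2·208 + 43, so a_3 = 2
208 = 4·43 + 36, so a_4 = 4
43 = 1·36 + 7, so a_5 = 1
36 = 5·7 + 1, so a_6 = 5
7 = 7·1 + 0, so a_7 = 7

[-7; 2, 1, 2, 4, 1, 5, 7]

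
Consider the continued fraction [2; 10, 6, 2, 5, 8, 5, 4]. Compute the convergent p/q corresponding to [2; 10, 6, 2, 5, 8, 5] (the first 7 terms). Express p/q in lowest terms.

63418/30221

Use the convergent recurrence hₖ = aₖ·hₖ₋₁ + hₖ₋₂ (and likewise for the denominators kₖ):
a_0 = 2: 2/1
a_1 = 10: 21/10
a_2 = 6: 128/61
a_3 = 2: 277/132
a_4 = 5: 1513/721
a_5 = 8: 12381/5900
a_6 = 5: 63418/30221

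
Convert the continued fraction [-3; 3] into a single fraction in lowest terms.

-8/3

Compute successive convergents:
a_0 = -3: -3/1
a_1 = 3: -8/3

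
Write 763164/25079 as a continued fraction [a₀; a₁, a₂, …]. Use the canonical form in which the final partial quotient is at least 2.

⌊763164/25079⌋ = 30, remainder 10794
⌊25079/10794⌋ = 2, remainder 3491
⌊10794/3491⌋ = 3, remainder 321
⌊3491/321⌋ = 10, remainder 281
⌊321/281⌋ = 1, remainder 40
⌊281/40⌋ = 7, remainder 1
⌊40/1⌋ = 40, remainder 0

[30; 2, 3, 10, 1, 7, 40]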